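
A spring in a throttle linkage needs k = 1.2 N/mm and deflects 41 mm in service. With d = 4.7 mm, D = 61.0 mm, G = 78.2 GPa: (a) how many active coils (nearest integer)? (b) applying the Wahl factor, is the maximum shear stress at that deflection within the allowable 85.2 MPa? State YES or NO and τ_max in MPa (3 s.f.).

(a) 18 coils; (b) YES, τ_max = 79.5 MPa

N_a = Gd⁴/(8D³k) = (78.2×10³)(4.7⁴)/(8·61.0³·1.2) = 17.51 → N_a = 18
Actual rate k = Gd⁴/(8D³·18) = 1.1675 N/mm
Working load F = kδ = 1.1675·41 = 47.866 N
C = 61.0/4.7 = 12.9787; K_W = (4C−1)/(4C−4)+0.615/C = 1.1100
τ_max = K_W·8FD/(πd³) = 1.1100·71.615 = 79.493 MPa
τ_max ≤ 85.2 MPa → acceptable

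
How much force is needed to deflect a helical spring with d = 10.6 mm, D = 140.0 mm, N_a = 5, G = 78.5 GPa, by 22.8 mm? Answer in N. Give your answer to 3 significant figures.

k = Gd⁴/(8D³N_a) = (78.5×10³)(10.6⁴)/(8·140.0³·5) = 9.0292 N/mm
F = k·δ = 9.0292 × 22.8 = 205.87 N

206 N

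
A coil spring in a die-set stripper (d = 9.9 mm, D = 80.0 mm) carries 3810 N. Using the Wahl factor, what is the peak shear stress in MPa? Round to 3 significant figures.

946 MPa

Spring index C = D/d = 80.0/9.9 = 8.0808
K_W = (4C−1)/(4C−4) + 0.615/C = 31.323/28.323 + 0.0761 = 1.1820
τ₀ = 8FD/(πd³) = 8·3810·80.0/(π·9.9³) = 2.4384e+06/3048.3 = 799.93 MPa
τ_max = K·τ₀ = 1.1820 × 799.93 = 945.53 MPa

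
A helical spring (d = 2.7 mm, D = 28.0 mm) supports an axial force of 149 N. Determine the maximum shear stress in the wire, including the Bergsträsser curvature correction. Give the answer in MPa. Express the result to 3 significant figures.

Spring index C = D/d = 28.0/2.7 = 10.3704
K_B = (4C+2)/(4C−3) = 43.481/38.481 = 1.1299
τ₀ = 8FD/(πd³) = 8·149·28.0/(π·2.7³) = 33376/61.836 = 539.75 MPa
τ_max = K·τ₀ = 1.1299 × 539.75 = 609.88 MPa

610 MPa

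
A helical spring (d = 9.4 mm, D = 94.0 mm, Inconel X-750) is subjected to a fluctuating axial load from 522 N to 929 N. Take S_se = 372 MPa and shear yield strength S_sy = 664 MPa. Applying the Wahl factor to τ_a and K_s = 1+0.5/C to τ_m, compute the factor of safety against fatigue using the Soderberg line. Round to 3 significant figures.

C = D/d = 94.0/9.4 = 10.0000; K_W = (4C−1)/(4C−4)+0.615/C = 1.1448; K_s = 1+0.5/C = 1.0500
F_a = (F_max−F_min)/2 = 203.5 N; F_m = (F_max+F_min)/2 = 725.5 N
τ_a = K_W·8F_aD/(πd³) = 1.1448 × 58.647 = 67.142 MPa
τ_m = K_s·8F_mD/(πd³) = 1.0500 × 209.08 = 219.54 MPa
Soderberg: 1/n_f = τ_a/S_se + τ_m/S_sy = 67.142/372 + 219.54/664 = 0.18049 + 0.33063 = 0.51112
n_f = 1/0.51112 = 1.956

1.96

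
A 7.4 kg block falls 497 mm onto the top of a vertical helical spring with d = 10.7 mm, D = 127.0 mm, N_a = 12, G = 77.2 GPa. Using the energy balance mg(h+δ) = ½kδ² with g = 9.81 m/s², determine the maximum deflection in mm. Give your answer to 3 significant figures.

133 mm

k = Gd⁴/(8D³N_a) = (77.2×10³)(10.7⁴)/(8·127.0³·12) = 5.146 N/mm
W = mg = 7.4 × 9.81 = 72.594 N
½kδ² − Wδ − Wh = 0 → δ = (W + √(W² + 2kWh))/k
δ = (72.594 + √(5269.9 + 371328))/5.146 = (72.594 + 613.68)/5.146 = 133.36 mm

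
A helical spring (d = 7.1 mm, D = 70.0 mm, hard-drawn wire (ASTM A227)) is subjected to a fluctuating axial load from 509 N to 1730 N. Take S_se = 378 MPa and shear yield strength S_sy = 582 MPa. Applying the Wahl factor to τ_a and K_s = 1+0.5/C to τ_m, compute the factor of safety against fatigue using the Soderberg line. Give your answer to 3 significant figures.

C = D/d = 70.0/7.1 = 9.8592; K_W = (4C−1)/(4C−4)+0.615/C = 1.1470; K_s = 1+0.5/C = 1.0507
F_a = (F_max−F_min)/2 = 610.5 N; F_m = (F_max+F_min)/2 = 1119.5 N
τ_a = K_W·8F_aD/(πd³) = 1.1470 × 304.05 = 348.76 MPa
τ_m = K_s·8F_mD/(πd³) = 1.0507 × 557.55 = 585.83 MPa
Soderberg: 1/n_f = τ_a/S_se + τ_m/S_sy = 348.76/378 + 585.83/582 = 0.92264 + 1.00658 = 1.9292
n_f = 1/1.9292 = 0.5183

0.518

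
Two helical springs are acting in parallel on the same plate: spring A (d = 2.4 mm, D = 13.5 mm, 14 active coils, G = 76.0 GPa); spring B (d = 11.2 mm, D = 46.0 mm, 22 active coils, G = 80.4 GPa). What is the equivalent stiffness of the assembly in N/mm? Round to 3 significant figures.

83.0 N/mm

k_A = Gd⁴/(8D³N_a) = (76.0×10³)(2.4⁴)/(8·13.5³·14) = 9.1504 N/mm
k_B = Gd⁴/(8D³N_a) = (80.4×10³)(11.2⁴)/(8·46.0³·22) = 73.849 N/mm
Parallel: k_eq = 9.1504 + 73.849 = 82.999 N/mm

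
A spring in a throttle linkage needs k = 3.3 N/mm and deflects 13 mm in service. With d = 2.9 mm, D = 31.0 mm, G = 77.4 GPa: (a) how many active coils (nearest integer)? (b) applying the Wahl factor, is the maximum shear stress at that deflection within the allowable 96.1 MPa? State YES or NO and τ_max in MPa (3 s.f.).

N_a = Gd⁴/(8D³k) = (77.4×10³)(2.9⁴)/(8·31.0³·3.3) = 6.961 → N_a = 7
Actual rate k = Gd⁴/(8D³·7) = 3.2814 N/mm
Working load F = kδ = 3.2814·13 = 42.658 N
C = 31.0/2.9 = 10.6897; K_W = (4C−1)/(4C−4)+0.615/C = 1.1349
τ_max = K_W·8FD/(πd³) = 1.1349·138.07 = 156.7 MPa
τ_max > 96.1 MPa → exceeds allowable

(a) 7 coils; (b) NO, τ_max = 157 MPa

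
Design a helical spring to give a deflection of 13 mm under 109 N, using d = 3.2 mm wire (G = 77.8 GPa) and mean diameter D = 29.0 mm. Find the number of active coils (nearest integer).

Required rate k = F/δ = 109/13 = 8.3846 N/mm
N_a = Gd⁴/(8D³k) = (77.8×10³ × 3.2⁴)/(8 × 29.0³ × 8.3846)
    = 8.15792e+06 / 1.63594e+06 = 4.987 → 5 coils

5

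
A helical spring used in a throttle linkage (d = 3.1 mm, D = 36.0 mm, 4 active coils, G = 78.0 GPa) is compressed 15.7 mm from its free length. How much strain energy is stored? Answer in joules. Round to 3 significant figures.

k = Gd⁴/(8D³N_a) = (78.0×10³)(3.1⁴)/(8·36.0³·4) = 4.8249 N/mm
U = ½kδ² = 0.5 × 4.8249 × 15.7² = 594.64 N·mm = 0.59464 J

0.595 J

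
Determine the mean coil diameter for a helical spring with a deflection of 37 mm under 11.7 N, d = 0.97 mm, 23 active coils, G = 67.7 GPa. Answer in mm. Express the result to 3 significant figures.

Required rate k = F/δ = 11.7/37 = 0.31622 N/mm
D = (Gd⁴/(8N_a·k))^(1/3) = (67.7×10³·0.97⁴/(8·23·0.31622))^(1/3)
  = (1030.09)^(1/3) = 10.0993 mm

10.1 mm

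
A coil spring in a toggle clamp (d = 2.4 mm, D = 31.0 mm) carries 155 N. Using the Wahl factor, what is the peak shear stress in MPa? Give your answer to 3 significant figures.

Spring index C = D/d = 31.0/2.4 = 12.9167
K_W = (4C−1)/(4C−4) + 0.615/C = 50.667/47.667 + 0.0476 = 1.1105
τ₀ = 8FD/(πd³) = 8·155·31.0/(π·2.4³) = 38440/43.429 = 885.12 MPa
τ_max = K·τ₀ = 1.1105 × 885.12 = 982.96 MPa

983 MPa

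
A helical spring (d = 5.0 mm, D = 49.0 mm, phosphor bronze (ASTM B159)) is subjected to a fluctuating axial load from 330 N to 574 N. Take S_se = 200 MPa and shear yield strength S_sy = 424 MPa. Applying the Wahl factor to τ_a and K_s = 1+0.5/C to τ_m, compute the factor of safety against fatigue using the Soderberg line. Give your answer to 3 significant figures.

0.550

C = D/d = 49.0/5.0 = 9.8000; K_W = (4C−1)/(4C−4)+0.615/C = 1.1480; K_s = 1+0.5/C = 1.0510
F_a = (F_max−F_min)/2 = 122 N; F_m = (F_max+F_min)/2 = 452 N
τ_a = K_W·8F_aD/(πd³) = 1.1480 × 121.78 = 139.8 MPa
τ_m = K_s·8F_mD/(πd³) = 1.0510 × 451.2 = 474.22 MPa
Soderberg: 1/n_f = τ_a/S_se + τ_m/S_sy = 139.8/200 + 474.22/424 = 0.69902 + 1.11843 = 1.8175
n_f = 1/1.8175 = 0.5502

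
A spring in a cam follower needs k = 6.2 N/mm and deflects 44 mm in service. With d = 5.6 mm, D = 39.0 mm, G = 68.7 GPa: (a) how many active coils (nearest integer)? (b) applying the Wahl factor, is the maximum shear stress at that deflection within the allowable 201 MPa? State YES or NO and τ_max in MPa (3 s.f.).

N_a = Gd⁴/(8D³k) = (68.7×10³)(5.6⁴)/(8·39.0³·6.2) = 22.96 → N_a = 23
Actual rate k = Gd⁴/(8D³·23) = 6.1901 N/mm
Working load F = kδ = 6.1901·44 = 272.36 N
C = 39.0/5.6 = 6.9643; K_W = (4C−1)/(4C−4)+0.615/C = 1.2141
τ_max = K_W·8FD/(πd³) = 1.2141·154.02 = 186.99 MPa
τ_max ≤ 201 MPa → acceptable

(a) 23 coils; (b) YES, τ_max = 187 MPa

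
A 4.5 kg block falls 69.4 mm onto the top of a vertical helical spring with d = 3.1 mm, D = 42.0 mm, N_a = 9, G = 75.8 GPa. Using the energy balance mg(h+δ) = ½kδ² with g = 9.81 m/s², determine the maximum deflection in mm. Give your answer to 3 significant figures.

k = Gd⁴/(8D³N_a) = (75.8×10³)(3.1⁴)/(8·42.0³·9) = 1.3123 N/mm
W = mg = 4.5 × 9.81 = 44.145 N
½kδ² − Wδ − Wh = 0 → δ = (W + √(W² + 2kWh))/k
δ = (44.145 + √(1948.8 + 8040.94))/1.3123 = (44.145 + 99.949)/1.3123 = 109.8 mm

110 mm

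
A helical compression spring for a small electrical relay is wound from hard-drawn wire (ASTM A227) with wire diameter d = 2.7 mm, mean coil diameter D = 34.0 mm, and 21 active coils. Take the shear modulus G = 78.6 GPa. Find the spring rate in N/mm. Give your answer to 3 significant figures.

0.633 N/mm

k = Gd⁴/(8D³N_a) = (78.6×10³ × 2.7⁴) / (8 × 34.0³ × 21)
  = 4.17713e+06 / 6.60307e+06 = 0.6326 N/mm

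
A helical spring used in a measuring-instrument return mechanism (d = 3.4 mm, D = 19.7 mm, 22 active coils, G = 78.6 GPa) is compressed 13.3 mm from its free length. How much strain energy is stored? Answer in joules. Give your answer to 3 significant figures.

0.690 J

k = Gd⁴/(8D³N_a) = (78.6×10³)(3.4⁴)/(8·19.7³·22) = 7.806 N/mm
U = ½kδ² = 0.5 × 7.806 × 13.3² = 690.4 N·mm = 0.6904 J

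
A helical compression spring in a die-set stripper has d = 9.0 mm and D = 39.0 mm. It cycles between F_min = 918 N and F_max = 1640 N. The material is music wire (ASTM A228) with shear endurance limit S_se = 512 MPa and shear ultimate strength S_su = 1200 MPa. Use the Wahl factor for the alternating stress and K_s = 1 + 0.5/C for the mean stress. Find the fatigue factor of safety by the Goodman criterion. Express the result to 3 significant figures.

3.41

C = D/d = 39.0/9.0 = 4.3333; K_W = (4C−1)/(4C−4)+0.615/C = 1.3669; K_s = 1+0.5/C = 1.1154
F_a = (F_max−F_min)/2 = 361 N; F_m = (F_max+F_min)/2 = 1279 N
τ_a = K_W·8F_aD/(πd³) = 1.3669 × 49.18 = 67.225 MPa
τ_m = K_s·8F_mD/(πd³) = 1.1154 × 174.24 = 194.34 MPa
Goodman: 1/n_f = τ_a/S_se + τ_m/S_su = 67.225/512 + 194.34/1200 = 0.13130 + 0.16195 = 0.29325
n_f = 1/0.29325 = 3.41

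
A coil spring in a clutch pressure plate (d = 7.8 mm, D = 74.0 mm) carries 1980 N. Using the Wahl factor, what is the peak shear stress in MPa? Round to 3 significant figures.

Spring index C = D/d = 74.0/7.8 = 9.4872
K_W = (4C−1)/(4C−4) + 0.615/C = 36.949/33.949 + 0.0648 = 1.1532
τ₀ = 8FD/(πd³) = 8·1980·74.0/(π·7.8³) = 1.17216e+06/1490.8 = 786.24 MPa
τ_max = K·τ₀ = 1.1532 × 786.24 = 906.68 MPa

907 MPa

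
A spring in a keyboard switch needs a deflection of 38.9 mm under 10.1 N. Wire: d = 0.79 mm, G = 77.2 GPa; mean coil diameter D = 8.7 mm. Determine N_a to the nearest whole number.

22

Required rate k = F/δ = 10.1/38.9 = 0.25964 N/mm
N_a = Gd⁴/(8D³k) = (77.2×10³ × 0.79⁴)/(8 × 8.7³ × 0.25964)
    = 30069.5 / 1367.79 = 21.98 → 22 coils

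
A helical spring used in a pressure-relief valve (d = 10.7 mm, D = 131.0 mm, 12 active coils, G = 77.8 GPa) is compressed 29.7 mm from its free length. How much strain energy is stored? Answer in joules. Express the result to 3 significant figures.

k = Gd⁴/(8D³N_a) = (77.8×10³)(10.7⁴)/(8·131.0³·12) = 4.7253 N/mm
U = ½kδ² = 0.5 × 4.7253 × 29.7² = 2084.1 N·mm = 2.0841 J

2.08 J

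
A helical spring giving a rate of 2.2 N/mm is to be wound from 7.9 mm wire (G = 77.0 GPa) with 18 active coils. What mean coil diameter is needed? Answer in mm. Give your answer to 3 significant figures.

98.2 mm

D = (Gd⁴/(8N_a·k))^(1/3) = (77.0×10³·7.9⁴/(8·18·2.2))^(1/3)
  = (946703)^(1/3) = 98.1909 mm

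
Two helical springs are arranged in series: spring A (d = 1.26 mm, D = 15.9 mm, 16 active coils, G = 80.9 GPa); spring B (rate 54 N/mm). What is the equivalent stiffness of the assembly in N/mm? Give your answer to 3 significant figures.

0.393 N/mm

k_A = Gd⁴/(8D³N_a) = (80.9×10³)(1.26⁴)/(8·15.9³·16) = 0.3963 N/mm
Series: 1/k_eq = 1/0.3963 + 1/54 = 2.5418; k_eq = 0.39342 N/mm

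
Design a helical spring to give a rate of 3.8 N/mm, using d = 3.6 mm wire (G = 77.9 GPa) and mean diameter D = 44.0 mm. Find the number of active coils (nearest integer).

5

N_a = Gd⁴/(8D³k) = (77.9×10³ × 3.6⁴)/(8 × 44.0³ × 3.8)
    = 1.30842e+07 / 2.58959e+06 = 5.053 → 5 coils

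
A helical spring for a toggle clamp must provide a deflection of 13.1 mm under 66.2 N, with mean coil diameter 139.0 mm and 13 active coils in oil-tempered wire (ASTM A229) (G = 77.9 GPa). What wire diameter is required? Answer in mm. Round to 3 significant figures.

11.6 mm

Required rate k = F/δ = 66.2/13.1 = 5.0534 N/mm
d = (8D³N_a·k / G)^(1/4) = (8·139.0³·13·5.0534 / (77.9×10³))^0.25
  = (18119)^0.25 = 11.6020 mm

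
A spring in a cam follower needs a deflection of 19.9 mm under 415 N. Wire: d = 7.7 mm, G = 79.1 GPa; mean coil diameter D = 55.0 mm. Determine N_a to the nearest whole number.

10

Required rate k = F/δ = 415/19.9 = 20.854 N/mm
N_a = Gd⁴/(8D³k) = (79.1×10³ × 7.7⁴)/(8 × 55.0³ × 20.854)
    = 2.78061e+08 / 2.7757e+07 = 10.02 → 10 coils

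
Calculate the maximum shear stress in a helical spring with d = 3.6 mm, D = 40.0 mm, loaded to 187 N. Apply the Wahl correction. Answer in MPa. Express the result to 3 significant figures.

461 MPa

Spring index C = D/d = 40.0/3.6 = 11.1111
K_W = (4C−1)/(4C−4) + 0.615/C = 43.444/40.444 + 0.0554 = 1.1295
τ₀ = 8FD/(πd³) = 8·187·40.0/(π·3.6³) = 59840/146.57 = 408.26 MPa
τ_max = K·τ₀ = 1.1295 × 408.26 = 461.14 MPa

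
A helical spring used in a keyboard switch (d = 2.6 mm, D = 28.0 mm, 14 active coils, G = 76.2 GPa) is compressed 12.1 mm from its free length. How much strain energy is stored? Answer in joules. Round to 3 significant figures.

0.104 J

k = Gd⁴/(8D³N_a) = (76.2×10³)(2.6⁴)/(8·28.0³·14) = 1.4163 N/mm
U = ½kδ² = 0.5 × 1.4163 × 12.1² = 103.68 N·mm = 0.10368 J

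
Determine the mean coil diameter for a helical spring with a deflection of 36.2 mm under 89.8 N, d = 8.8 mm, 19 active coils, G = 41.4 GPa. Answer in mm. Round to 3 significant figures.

87.0 mm

Required rate k = F/δ = 89.8/36.2 = 2.4807 N/mm
D = (Gd⁴/(8N_a·k))^(1/3) = (41.4×10³·8.8⁴/(8·19·2.4807))^(1/3)
  = (658445)^(1/3) = 86.9975 mm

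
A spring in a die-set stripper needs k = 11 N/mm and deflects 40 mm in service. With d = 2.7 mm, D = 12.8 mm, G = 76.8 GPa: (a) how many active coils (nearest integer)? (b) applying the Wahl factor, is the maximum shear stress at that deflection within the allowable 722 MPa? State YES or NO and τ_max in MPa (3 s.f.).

N_a = Gd⁴/(8D³k) = (76.8×10³)(2.7⁴)/(8·12.8³·11) = 22.12 → N_a = 22
Actual rate k = Gd⁴/(8D³·22) = 11.058 N/mm
Working load F = kδ = 11.058·40 = 442.32 N
C = 12.8/2.7 = 4.7407; K_W = (4C−1)/(4C−4)+0.615/C = 1.3302
τ_max = K_W·8FD/(πd³) = 1.3302·732.47 = 974.35 MPa
τ_max > 722 MPa → exceeds allowable

(a) 22 coils; (b) NO, τ_max = 974 MPa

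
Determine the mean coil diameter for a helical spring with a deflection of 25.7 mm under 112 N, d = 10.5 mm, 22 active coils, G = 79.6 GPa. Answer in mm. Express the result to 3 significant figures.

Required rate k = F/δ = 112/25.7 = 4.358 N/mm
D = (Gd⁴/(8N_a·k))^(1/3) = (79.6×10³·10.5⁴/(8·22·4.358))^(1/3)
  = (1.26146e+06)^(1/3) = 108.0499 mm

108 mm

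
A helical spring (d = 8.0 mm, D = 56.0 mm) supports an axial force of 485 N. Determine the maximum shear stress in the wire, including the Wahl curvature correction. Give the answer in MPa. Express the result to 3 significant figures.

Spring index C = D/d = 56.0/8.0 = 7.0000
K_W = (4C−1)/(4C−4) + 0.615/C = 27.000/24.000 + 0.0879 = 1.2129
τ₀ = 8FD/(πd³) = 8·485·56.0/(π·8.0³) = 217280/1608.5 = 135.08 MPa
τ_max = K·τ₀ = 1.2129 × 135.08 = 163.84 MPa

164 MPa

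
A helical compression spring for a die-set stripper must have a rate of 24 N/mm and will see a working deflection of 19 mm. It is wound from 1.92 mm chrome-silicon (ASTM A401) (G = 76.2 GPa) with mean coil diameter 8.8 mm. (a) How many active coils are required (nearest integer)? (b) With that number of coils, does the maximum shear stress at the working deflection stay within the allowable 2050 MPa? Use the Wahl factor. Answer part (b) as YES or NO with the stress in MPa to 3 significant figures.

N_a = Gd⁴/(8D³k) = (76.2×10³)(1.92⁴)/(8·8.8³·24) = 7.914 → N_a = 8
Actual rate k = Gd⁴/(8D³·8) = 23.743 N/mm
Working load F = kδ = 23.743·19 = 451.11 N
C = 8.8/1.92 = 4.5833; K_W = (4C−1)/(4C−4)+0.615/C = 1.3435
τ_max = K_W·8FD/(πd³) = 1.3435·1428.3 = 1918.8 MPa
τ_max ≤ 2050 MPa → acceptable

(a) 8 coils; (b) YES, τ_max = 1920 MPa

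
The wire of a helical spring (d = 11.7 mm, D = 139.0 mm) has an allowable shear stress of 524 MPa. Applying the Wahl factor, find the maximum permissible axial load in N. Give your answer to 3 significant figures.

2120 N

C = D/d = 139.0/11.7 = 11.8803
K_W = (4C−1)/(4C−4) + 0.615/C = 46.521/43.521 + 0.0518 = 1.1207
τ_max = K·8FD/(πd³) → F_max = τ_allow·πd³/(8DK)
F_max = 524·π·11.7³/(8·139.0·1.1207) = 2.6366e+06/1246.2 = 2115.7 N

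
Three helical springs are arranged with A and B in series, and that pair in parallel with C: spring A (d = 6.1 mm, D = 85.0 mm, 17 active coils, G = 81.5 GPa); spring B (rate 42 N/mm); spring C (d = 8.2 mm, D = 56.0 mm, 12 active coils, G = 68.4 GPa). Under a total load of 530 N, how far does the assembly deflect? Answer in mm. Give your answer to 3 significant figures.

k_A = Gd⁴/(8D³N_a) = (81.5×10³)(6.1⁴)/(8·85.0³·17) = 1.3511 N/mm
k_C = Gd⁴/(8D³N_a) = (68.4×10³)(8.2⁴)/(8·56.0³·12) = 18.343 N/mm
Springs A,B series: k_AB = 1/(1/1.3511+1/42) = 1.309 N/mm; parallel with C: k_eq = 1.309+18.343 = 19.652 N/mm
δ = F/k_eq = 530/19.652 = 26.969 mm

27.0 mm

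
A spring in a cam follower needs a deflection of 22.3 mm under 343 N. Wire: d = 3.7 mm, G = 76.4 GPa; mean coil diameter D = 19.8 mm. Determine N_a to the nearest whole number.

Required rate k = F/δ = 343/22.3 = 15.381 N/mm
N_a = Gd⁴/(8D³k) = (76.4×10³ × 3.7⁴)/(8 × 19.8³ × 15.381)
    = 1.43186e+07 / 955157 = 14.99 → 15 coils

15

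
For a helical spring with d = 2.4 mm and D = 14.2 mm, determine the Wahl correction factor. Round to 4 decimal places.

1.2565

C = D/d = 14.2/2.4 = 5.9167
K_W = (4C−1)/(4C−4) + 0.615/C = 22.667/19.667 + 0.1039 = 1.2565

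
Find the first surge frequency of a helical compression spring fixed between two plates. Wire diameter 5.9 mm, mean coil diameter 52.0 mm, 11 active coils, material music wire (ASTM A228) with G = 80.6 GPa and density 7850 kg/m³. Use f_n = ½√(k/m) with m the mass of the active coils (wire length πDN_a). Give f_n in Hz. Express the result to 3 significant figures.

k = Gd⁴/(8D³N_a) = (80.6×10³)(5.9⁴)/(8·52.0³·11) = 7.8932 N/mm = 7893.2 N/m
Wire length L = πDN_a = π·52.0·11 = 1797 mm
m = ρ·(πd²/4)·L = 7850 × 27.34×10⁻⁶ m² × 1.797 m = 0.38566 kg
f_n = ½√(k/m) = 0.5·√(7893.2/0.38566) = 0.5·√(20466) = 71.53 Hz

71.5 Hz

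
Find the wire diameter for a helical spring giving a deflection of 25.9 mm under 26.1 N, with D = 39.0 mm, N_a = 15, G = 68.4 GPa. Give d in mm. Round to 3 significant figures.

3.20 mm

Required rate k = F/δ = 26.1/25.9 = 1.0077 N/mm
d = (8D³N_a·k / G)^(1/4) = (8·39.0³·15·1.0077 / (68.4×10³))^0.25
  = (104.87)^0.25 = 3.2001 mm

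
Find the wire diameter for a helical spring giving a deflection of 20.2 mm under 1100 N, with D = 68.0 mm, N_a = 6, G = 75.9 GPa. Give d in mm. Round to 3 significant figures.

10.2 mm

Required rate k = F/δ = 1100/20.2 = 54.455 N/mm
d = (8D³N_a·k / G)^(1/4) = (8·68.0³·6·54.455 / (75.9×10³))^0.25
  = (10828)^0.25 = 10.2010 mm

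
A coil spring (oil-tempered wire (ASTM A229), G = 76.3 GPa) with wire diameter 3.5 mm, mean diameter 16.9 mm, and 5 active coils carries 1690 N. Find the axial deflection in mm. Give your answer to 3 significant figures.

k = Gd⁴/(8D³N_a) = (76.3×10³)(3.5⁴)/(8·16.9³·5) = 59.303 N/mm
δ = F/k = 1690 / 59.303 = 28.498 mm

28.5 mm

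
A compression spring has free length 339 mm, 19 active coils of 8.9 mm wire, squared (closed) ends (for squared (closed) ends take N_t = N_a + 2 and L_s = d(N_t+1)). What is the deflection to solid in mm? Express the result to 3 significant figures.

143 mm

N_t = 21; L_s = 8.9·22 = 195.8 mm
δ_solid = L₀ − L_s = 339 − 195.8 = 143.2 mm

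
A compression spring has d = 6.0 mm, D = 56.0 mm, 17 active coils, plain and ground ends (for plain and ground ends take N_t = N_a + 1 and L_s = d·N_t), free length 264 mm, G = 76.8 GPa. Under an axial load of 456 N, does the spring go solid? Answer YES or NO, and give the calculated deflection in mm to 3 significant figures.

NO, δ = 109 mm

k = Gd⁴/(8D³N_a) = (76.8×10³)(6.0⁴)/(8·56.0³·17) = 4.1674 N/mm
N_t = 18; L_s = 6.0·18 = 108 mm; δ_solid = L₀ − L_s = 264 − 108 = 156 mm
δ = F/k = 456/4.1674 = 109.42 mm
δ < δ_solid → spring does not go solid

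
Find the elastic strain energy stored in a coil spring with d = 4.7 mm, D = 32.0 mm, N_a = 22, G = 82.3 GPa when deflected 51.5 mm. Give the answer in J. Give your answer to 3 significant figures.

9.23 J

k = Gd⁴/(8D³N_a) = (82.3×10³)(4.7⁴)/(8·32.0³·22) = 6.9635 N/mm
U = ½kδ² = 0.5 × 6.9635 × 51.5² = 9234.5 N·mm = 9.2345 J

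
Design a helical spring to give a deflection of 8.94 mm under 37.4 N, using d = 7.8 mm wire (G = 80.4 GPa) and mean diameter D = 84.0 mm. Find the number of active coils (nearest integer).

15

Required rate k = F/δ = 37.4/8.94 = 4.1834 N/mm
N_a = Gd⁴/(8D³k) = (80.4×10³ × 7.8⁴)/(8 × 84.0³ × 4.1834)
    = 2.97601e+08 / 1.98364e+07 = 15 → 15 coils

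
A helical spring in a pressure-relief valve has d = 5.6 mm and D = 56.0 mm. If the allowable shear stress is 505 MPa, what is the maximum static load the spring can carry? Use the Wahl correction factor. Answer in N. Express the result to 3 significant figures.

C = D/d = 56.0/5.6 = 10.0000
K_W = (4C−1)/(4C−4) + 0.615/C = 39.000/36.000 + 0.0615 = 1.1448
τ_max = K·8FD/(πd³) → F_max = τ_allow·πd³/(8DK)
F_max = 505·π·5.6³/(8·56.0·1.1448) = 2.7862e+05/512.89 = 543.23 N

543 N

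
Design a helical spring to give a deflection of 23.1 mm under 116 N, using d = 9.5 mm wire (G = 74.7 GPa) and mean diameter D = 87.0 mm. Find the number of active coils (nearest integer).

23

Required rate k = F/δ = 116/23.1 = 5.0216 N/mm
N_a = Gd⁴/(8D³k) = (74.7×10³ × 9.5⁴)/(8 × 87.0³ × 5.0216)
    = 6.08436e+08 / 2.64541e+07 = 23 → 23 coils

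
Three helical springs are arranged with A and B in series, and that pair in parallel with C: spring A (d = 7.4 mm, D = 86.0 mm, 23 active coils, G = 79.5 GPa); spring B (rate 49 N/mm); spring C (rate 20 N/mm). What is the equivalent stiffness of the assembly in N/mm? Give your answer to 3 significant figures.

k_A = Gd⁴/(8D³N_a) = (79.5×10³)(7.4⁴)/(8·86.0³·23) = 2.037 N/mm
Springs A,B series: k_AB = 1/(1/2.037+1/49) = 1.9557 N/mm; parallel with C: k_eq = 1.9557+20 = 21.956 N/mm

22.0 N/mm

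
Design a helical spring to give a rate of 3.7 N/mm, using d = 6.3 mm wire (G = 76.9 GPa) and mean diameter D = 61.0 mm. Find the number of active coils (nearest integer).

N_a = Gd⁴/(8D³k) = (76.9×10³ × 6.3⁴)/(8 × 61.0³ × 3.7)
    = 1.2114e+08 / 6.71864e+06 = 18.03 → 18 coils

18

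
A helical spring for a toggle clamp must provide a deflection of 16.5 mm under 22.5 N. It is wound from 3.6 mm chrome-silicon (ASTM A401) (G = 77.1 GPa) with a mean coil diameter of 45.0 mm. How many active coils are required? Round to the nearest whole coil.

Required rate k = F/δ = 22.5/16.5 = 1.3636 N/mm
N_a = Gd⁴/(8D³k) = (77.1×10³ × 3.6⁴)/(8 × 45.0³ × 1.3636)
    = 1.29498e+07 / 994091 = 13.03 → 13 coils

13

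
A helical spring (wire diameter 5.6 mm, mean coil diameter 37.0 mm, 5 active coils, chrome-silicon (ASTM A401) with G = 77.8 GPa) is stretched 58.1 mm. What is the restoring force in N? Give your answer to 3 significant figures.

2190 N

k = Gd⁴/(8D³N_a) = (77.8×10³)(5.6⁴)/(8·37.0³·5) = 37.763 N/mm
F = k·δ = 37.763 × 58.1 = 2194 N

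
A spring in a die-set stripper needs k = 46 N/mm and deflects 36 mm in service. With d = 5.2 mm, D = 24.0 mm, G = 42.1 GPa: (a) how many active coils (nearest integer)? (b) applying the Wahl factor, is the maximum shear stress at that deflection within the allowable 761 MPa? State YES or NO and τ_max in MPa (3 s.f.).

(a) 6 coils; (b) NO, τ_max = 973 MPa

N_a = Gd⁴/(8D³k) = (42.1×10³)(5.2⁴)/(8·24.0³·46) = 6.051 → N_a = 6
Actual rate k = Gd⁴/(8D³·6) = 46.39 N/mm
Working load F = kδ = 46.39·36 = 1670 N
C = 24.0/5.2 = 4.6154; K_W = (4C−1)/(4C−4)+0.615/C = 1.3407
τ_max = K_W·8FD/(πd³) = 1.3407·725.88 = 973.18 MPa
τ_max > 761 MPa → exceeds allowable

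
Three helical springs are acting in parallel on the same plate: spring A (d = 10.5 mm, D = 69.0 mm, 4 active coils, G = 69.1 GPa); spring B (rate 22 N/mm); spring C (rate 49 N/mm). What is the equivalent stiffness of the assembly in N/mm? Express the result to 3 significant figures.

151 N/mm

k_A = Gd⁴/(8D³N_a) = (69.1×10³)(10.5⁴)/(8·69.0³·4) = 79.898 N/mm
Parallel: k_eq = 79.898 + 22 + 49 = 150.9 N/mm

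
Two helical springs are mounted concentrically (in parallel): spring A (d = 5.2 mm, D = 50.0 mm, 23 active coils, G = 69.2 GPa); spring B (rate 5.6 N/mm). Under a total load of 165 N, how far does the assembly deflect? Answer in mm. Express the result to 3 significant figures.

21.2 mm

k_A = Gd⁴/(8D³N_a) = (69.2×10³)(5.2⁴)/(8·50.0³·23) = 2.1998 N/mm
Parallel: k_eq = 2.1998 + 5.6 = 7.7998 N/mm
δ = F/k_eq = 165/7.7998 = 21.154 mm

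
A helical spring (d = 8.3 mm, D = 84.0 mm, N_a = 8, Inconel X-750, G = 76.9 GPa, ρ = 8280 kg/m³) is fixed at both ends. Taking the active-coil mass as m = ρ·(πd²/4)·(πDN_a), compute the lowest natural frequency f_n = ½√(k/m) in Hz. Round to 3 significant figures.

k = Gd⁴/(8D³N_a) = (76.9×10³)(8.3⁴)/(8·84.0³·8) = 9.621 N/mm = 9621 N/m
Wire length L = πDN_a = π·84.0·8 = 2111.2 mm
m = ρ·(πd²/4)·L = 8280 × 54.106×10⁻⁶ m² × 2.1112 m = 0.94579 kg
f_n = ½√(k/m) = 0.5·√(9621/0.94579) = 0.5·√(10172) = 50.429 Hz

50.4 Hz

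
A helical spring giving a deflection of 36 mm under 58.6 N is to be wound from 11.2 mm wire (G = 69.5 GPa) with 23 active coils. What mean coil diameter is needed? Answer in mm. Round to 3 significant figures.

154 mm

Required rate k = F/δ = 58.6/36 = 1.6278 N/mm
D = (Gd⁴/(8N_a·k))^(1/3) = (69.5×10³·11.2⁴/(8·23·1.6278))^(1/3)
  = (3.65127e+06)^(1/3) = 153.9860 mm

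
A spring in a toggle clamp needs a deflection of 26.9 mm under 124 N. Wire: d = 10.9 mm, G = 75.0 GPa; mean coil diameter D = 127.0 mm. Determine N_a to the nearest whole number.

14

Required rate k = F/δ = 124/26.9 = 4.6097 N/mm
N_a = Gd⁴/(8D³k) = (75.0×10³ × 10.9⁴)/(8 × 127.0³ × 4.6097)
    = 1.05869e+09 / 7.55389e+07 = 14.02 → 14 coils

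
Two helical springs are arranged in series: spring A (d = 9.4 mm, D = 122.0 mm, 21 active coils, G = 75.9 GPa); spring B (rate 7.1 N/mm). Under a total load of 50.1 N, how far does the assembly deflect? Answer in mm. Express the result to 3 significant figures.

k_A = Gd⁴/(8D³N_a) = (75.9×10³)(9.4⁴)/(8·122.0³·21) = 1.9425 N/mm
Series: 1/k_eq = 1/1.9425 + 1/7.1 = 0.65564; k_eq = 1.5252 N/mm
δ = F/k_eq = 50.1/1.5252 = 32.848 mm

32.8 mm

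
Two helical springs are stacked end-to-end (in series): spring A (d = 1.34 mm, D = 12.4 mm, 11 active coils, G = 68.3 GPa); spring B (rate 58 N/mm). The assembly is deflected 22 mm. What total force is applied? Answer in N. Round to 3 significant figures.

28.2 N

k_A = Gd⁴/(8D³N_a) = (68.3×10³)(1.34⁴)/(8·12.4³·11) = 1.3125 N/mm
Series: 1/k_eq = 1/1.3125 + 1/58 = 0.77916; k_eq = 1.2834 N/mm
F = k_eq·δ = 1.2834·22 = 28.236 N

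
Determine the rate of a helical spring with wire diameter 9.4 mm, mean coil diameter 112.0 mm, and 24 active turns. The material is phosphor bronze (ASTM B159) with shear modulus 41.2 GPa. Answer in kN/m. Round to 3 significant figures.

1.19 kN/m

k = Gd⁴/(8D³N_a) = (41.2×10³ × 9.4⁴) / (8 × 112.0³ × 24)
  = 3.21669e+08 / 2.69746e+08 = 1.1925 N/mm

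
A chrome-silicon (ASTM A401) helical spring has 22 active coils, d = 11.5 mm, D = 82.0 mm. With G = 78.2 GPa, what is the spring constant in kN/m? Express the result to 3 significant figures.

k = Gd⁴/(8D³N_a) = (78.2×10³ × 11.5⁴) / (8 × 82.0³ × 22)
  = 1.36772e+09 / 9.70408e+07 = 14.094 N/mm

14.1 kN/m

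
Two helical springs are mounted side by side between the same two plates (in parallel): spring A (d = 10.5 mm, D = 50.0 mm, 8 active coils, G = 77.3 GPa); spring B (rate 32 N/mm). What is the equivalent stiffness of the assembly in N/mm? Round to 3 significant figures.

k_A = Gd⁴/(8D³N_a) = (77.3×10³)(10.5⁴)/(8·50.0³·8) = 117.45 N/mm
Parallel: k_eq = 117.45 + 32 = 149.45 N/mm

149 N/mm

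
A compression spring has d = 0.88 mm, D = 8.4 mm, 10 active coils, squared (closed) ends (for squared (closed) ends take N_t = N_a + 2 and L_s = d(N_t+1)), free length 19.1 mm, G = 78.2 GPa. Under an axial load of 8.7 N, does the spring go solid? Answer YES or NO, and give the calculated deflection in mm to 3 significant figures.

YES, δ = 8.80 mm

k = Gd⁴/(8D³N_a) = (78.2×10³)(0.88⁴)/(8·8.4³·10) = 0.98903 N/mm
N_t = 12; L_s = 0.88·13 = 11.44 mm; δ_solid = L₀ − L_s = 19.1 − 11.44 = 7.66 mm
δ = F/k = 8.7/0.98903 = 8.7965 mm
δ ≥ δ_solid → spring goes solid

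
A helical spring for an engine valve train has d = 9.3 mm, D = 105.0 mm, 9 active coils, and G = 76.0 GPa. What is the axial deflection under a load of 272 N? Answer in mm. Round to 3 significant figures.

39.9 mm

k = Gd⁴/(8D³N_a) = (76.0×10³)(9.3⁴)/(8·105.0³·9) = 6.821 N/mm
δ = F/k = 272 / 6.821 = 39.877 mm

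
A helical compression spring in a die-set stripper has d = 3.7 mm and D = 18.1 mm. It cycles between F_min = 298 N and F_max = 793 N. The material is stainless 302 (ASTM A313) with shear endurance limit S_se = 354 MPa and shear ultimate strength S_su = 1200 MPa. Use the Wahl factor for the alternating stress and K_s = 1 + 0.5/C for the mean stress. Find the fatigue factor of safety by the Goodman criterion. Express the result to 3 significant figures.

0.772

C = D/d = 18.1/3.7 = 4.8919; K_W = (4C−1)/(4C−4)+0.615/C = 1.3184; K_s = 1+0.5/C = 1.1022
F_a = (F_max−F_min)/2 = 247.5 N; F_m = (F_max+F_min)/2 = 545.5 N
τ_a = K_W·8F_aD/(πd³) = 1.3184 × 225.21 = 296.92 MPa
τ_m = K_s·8F_mD/(πd³) = 1.1022 × 496.37 = 547.11 MPa
Goodman: 1/n_f = τ_a/S_se + τ_m/S_su = 296.92/354 + 547.11/1200 = 0.83877 + 0.45592 = 1.2947
n_f = 1/1.2947 = 0.7724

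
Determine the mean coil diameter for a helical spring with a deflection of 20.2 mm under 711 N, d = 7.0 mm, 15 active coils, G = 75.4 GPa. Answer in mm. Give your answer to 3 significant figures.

35.0 mm

Required rate k = F/δ = 711/20.2 = 35.198 N/mm
D = (Gd⁴/(8N_a·k))^(1/3) = (75.4×10³·7.0⁴/(8·15·35.198))^(1/3)
  = (42861.2)^(1/3) = 34.9962 mm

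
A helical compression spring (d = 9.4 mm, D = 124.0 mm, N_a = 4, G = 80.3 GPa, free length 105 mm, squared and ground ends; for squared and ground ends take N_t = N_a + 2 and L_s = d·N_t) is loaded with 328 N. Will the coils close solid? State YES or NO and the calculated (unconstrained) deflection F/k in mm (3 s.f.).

k = Gd⁴/(8D³N_a) = (80.3×10³)(9.4⁴)/(8·124.0³·4) = 10.276 N/mm
N_t = 6; L_s = 9.4·6 = 56.4 mm; δ_solid = L₀ − L_s = 105 − 56.4 = 48.6 mm
δ = F/k = 328/10.276 = 31.92 mm
δ < δ_solid → spring does not go solid

NO, δ = 31.9 mm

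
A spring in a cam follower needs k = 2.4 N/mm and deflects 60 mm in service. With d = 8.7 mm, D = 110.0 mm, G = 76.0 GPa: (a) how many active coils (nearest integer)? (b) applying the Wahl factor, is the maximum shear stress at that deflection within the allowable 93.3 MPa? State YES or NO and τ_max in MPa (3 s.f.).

(a) 17 coils; (b) YES, τ_max = 68.3 MPa

N_a = Gd⁴/(8D³k) = (76.0×10³)(8.7⁴)/(8·110.0³·2.4) = 17.04 → N_a = 17
Actual rate k = Gd⁴/(8D³·17) = 2.4053 N/mm
Working load F = kδ = 2.4053·60 = 144.32 N
C = 110.0/8.7 = 12.6437; K_W = (4C−1)/(4C−4)+0.615/C = 1.1131
τ_max = K_W·8FD/(πd³) = 1.1131·61.39 = 68.331 MPa
τ_max ≤ 93.3 MPa → acceptable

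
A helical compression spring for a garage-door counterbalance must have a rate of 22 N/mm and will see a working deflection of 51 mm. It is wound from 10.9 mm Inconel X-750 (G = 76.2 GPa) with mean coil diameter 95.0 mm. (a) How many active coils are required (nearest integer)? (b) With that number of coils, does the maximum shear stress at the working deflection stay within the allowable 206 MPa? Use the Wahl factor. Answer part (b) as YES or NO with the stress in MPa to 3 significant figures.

N_a = Gd⁴/(8D³k) = (76.2×10³)(10.9⁴)/(8·95.0³·22) = 7.128 → N_a = 7
Actual rate k = Gd⁴/(8D³·7) = 22.403 N/mm
Working load F = kδ = 22.403·51 = 1142.5 N
C = 95.0/10.9 = 8.7156; K_W = (4C−1)/(4C−4)+0.615/C = 1.1678
τ_max = K_W·8FD/(πd³) = 1.1678·213.43 = 249.24 MPa
τ_max > 206 MPa → exceeds allowable

(a) 7 coils; (b) NO, τ_max = 249 MPa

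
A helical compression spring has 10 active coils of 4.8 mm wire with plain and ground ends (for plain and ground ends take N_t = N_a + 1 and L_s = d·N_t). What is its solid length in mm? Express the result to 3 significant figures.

plain and ground ends: N_t = N_a + 1 = 10 + 1 = 11
L_s = d·N_t = 4.8 × 11 = 52.8 mm

52.8 mm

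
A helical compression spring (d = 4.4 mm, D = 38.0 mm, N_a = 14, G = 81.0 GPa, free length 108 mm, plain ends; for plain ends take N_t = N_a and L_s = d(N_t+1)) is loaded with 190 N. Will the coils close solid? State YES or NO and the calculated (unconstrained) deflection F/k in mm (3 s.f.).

k = Gd⁴/(8D³N_a) = (81.0×10³)(4.4⁴)/(8·38.0³·14) = 4.94 N/mm
N_t = 14; L_s = 4.4·15 = 66 mm; δ_solid = L₀ − L_s = 108 − 66 = 42 mm
δ = F/k = 190/4.94 = 38.462 mm
δ < δ_solid → spring does not go solid

NO, δ = 38.5 mm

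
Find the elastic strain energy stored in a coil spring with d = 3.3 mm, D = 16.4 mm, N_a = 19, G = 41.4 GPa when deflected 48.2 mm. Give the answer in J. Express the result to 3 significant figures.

k = Gd⁴/(8D³N_a) = (41.4×10³)(3.3⁴)/(8·16.4³·19) = 7.3229 N/mm
U = ½kδ² = 0.5 × 7.3229 × 48.2² = 8506.4 N·mm = 8.5064 J

8.51 J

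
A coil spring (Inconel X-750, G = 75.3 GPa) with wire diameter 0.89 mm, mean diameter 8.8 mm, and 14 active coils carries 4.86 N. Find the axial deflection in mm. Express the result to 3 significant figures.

k = Gd⁴/(8D³N_a) = (75.3×10³)(0.89⁴)/(8·8.8³·14) = 0.619 N/mm
δ = F/k = 4.86 / 0.619 = 7.8514 mm

7.85 mm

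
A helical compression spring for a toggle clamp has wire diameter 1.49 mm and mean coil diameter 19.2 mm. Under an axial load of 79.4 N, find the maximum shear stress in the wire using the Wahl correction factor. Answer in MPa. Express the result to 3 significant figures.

Spring index C = D/d = 19.2/1.49 = 12.8859
K_W = (4C−1)/(4C−4) + 0.615/C = 50.544/47.544 + 0.0477 = 1.1108
τ₀ = 8FD/(πd³) = 8·79.4·19.2/(π·1.49³) = 12195.8/10.392 = 1173.6 MPa
τ_max = K·τ₀ = 1.1108 × 1173.6 = 1303.6 MPa

1300 MPa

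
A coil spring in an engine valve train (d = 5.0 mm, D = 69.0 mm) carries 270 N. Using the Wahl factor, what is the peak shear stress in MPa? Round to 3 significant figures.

Spring index C = D/d = 69.0/5.0 = 13.8000
K_W = (4C−1)/(4C−4) + 0.615/C = 54.200/51.200 + 0.0446 = 1.1032
τ₀ = 8FD/(πd³) = 8·270·69.0/(π·5.0³) = 149040/392.7 = 379.53 MPa
τ_max = K·τ₀ = 1.1032 × 379.53 = 418.68 MPa

419 MPa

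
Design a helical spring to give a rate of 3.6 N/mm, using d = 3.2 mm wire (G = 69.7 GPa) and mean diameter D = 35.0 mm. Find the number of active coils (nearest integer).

N_a = Gd⁴/(8D³k) = (69.7×10³ × 3.2⁴)/(8 × 35.0³ × 3.6)
    = 7.30857e+06 / 1.2348e+06 = 5.919 → 6 coils

6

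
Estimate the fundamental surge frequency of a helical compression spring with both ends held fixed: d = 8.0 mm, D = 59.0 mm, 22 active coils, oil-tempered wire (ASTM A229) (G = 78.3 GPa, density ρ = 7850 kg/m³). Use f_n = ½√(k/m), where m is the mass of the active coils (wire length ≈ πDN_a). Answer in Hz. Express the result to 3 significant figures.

k = Gd⁴/(8D³N_a) = (78.3×10³)(8.0⁴)/(8·59.0³·22) = 8.8726 N/mm = 8872.6 N/m
Wire length L = πDN_a = π·59.0·22 = 4077.8 mm
m = ρ·(πd²/4)·L = 7850 × 50.265×10⁻⁶ m² × 4.0778 m = 1.609 kg
f_n = ½√(k/m) = 0.5·√(8872.6/1.609) = 0.5·√(5514.3) = 37.129 Hz

37.1 Hz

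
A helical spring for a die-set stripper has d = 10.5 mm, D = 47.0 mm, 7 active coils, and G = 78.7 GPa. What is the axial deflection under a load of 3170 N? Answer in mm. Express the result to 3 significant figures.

19.3 mm

k = Gd⁴/(8D³N_a) = (78.7×10³)(10.5⁴)/(8·47.0³·7) = 164.53 N/mm
δ = F/k = 3170 / 164.53 = 19.267 mm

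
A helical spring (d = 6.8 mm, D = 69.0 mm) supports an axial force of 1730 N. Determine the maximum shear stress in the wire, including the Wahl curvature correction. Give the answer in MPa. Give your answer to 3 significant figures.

Spring index C = D/d = 69.0/6.8 = 10.1471
K_W = (4C−1)/(4C−4) + 0.615/C = 39.588/36.588 + 0.0606 = 1.1426
τ₀ = 8FD/(πd³) = 8·1730·69.0/(π·6.8³) = 954960/987.82 = 966.74 MPa
τ_max = K·τ₀ = 1.1426 × 966.74 = 1104.6 MPa

1100 MPa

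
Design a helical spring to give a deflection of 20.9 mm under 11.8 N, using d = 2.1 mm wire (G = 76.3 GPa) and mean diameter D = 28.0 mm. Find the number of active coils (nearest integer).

Required rate k = F/δ = 11.8/20.9 = 0.56459 N/mm
N_a = Gd⁴/(8D³k) = (76.3×10³ × 2.1⁴)/(8 × 28.0³ × 0.56459)
    = 1.48389e+06 / 99151.6 = 14.97 → 15 coils

15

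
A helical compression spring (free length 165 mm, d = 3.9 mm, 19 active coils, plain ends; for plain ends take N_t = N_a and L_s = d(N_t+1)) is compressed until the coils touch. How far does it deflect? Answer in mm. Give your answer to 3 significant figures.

N_t = 19; L_s = 3.9·20 = 78 mm
δ_solid = L₀ − L_s = 165 − 78 = 87 mm

87.0 mm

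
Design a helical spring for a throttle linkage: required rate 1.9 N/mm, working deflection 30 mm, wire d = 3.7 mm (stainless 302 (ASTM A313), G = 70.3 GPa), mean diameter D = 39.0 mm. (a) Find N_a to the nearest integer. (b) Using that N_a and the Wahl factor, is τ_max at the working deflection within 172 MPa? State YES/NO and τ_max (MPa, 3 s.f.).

(a) 15 coils; (b) YES, τ_max = 124 MPa

N_a = Gd⁴/(8D³k) = (70.3×10³)(3.7⁴)/(8·39.0³·1.9) = 14.61 → N_a = 15
Actual rate k = Gd⁴/(8D³·15) = 1.8509 N/mm
Working load F = kδ = 1.8509·30 = 55.528 N
C = 39.0/3.7 = 10.5405; K_W = (4C−1)/(4C−4)+0.615/C = 1.1370
τ_max = K_W·8FD/(πd³) = 1.1370·108.87 = 123.78 MPa
τ_max ≤ 172 MPa → acceptable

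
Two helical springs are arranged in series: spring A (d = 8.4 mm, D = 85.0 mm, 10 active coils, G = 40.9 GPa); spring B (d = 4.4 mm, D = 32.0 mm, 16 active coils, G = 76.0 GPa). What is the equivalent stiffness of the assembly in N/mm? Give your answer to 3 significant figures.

k_A = Gd⁴/(8D³N_a) = (40.9×10³)(8.4⁴)/(8·85.0³·10) = 4.1447 N/mm
k_B = Gd⁴/(8D³N_a) = (76.0×10³)(4.4⁴)/(8·32.0³·16) = 6.7915 N/mm
Series: 1/k_eq = 1/4.1447 + 1/6.7915 = 0.38851; k_eq = 2.5739 N/mm

2.57 N/mm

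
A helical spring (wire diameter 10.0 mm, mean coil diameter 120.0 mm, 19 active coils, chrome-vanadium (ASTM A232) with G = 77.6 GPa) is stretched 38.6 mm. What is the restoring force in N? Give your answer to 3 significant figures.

114 N

k = Gd⁴/(8D³N_a) = (77.6×10³)(10.0⁴)/(8·120.0³·19) = 2.9544 N/mm
F = k·δ = 2.9544 × 38.6 = 114.04 N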